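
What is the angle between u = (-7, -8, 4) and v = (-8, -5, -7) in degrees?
u·v = 68, |u|² = 129, |v|² = 138
cos θ = 68/√17802 ≈ 0.5097
θ ≈ 59.36°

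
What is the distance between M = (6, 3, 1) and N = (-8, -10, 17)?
d = √[(-14)² + (-13)² + (16)²] = √621 = 24.92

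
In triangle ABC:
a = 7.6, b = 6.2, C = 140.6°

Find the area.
Using A = ½ab·sin(C):
A = ½·7.6·6.2·sin(140.6°) = ½·47.12·0.634731 = 14.95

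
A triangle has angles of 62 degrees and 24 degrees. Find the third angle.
Sum of angles in a triangle = 180 degrees
Third angle = 180 - 62 - 24
Third angle = 94 degrees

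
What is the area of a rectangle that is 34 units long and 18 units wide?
Area = length * width
Area = 34 * 18
Area = 612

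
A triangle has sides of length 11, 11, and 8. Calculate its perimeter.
Perimeter = sum of all sides
Perimeter = 11 + 11 + 8
Perimeter = 30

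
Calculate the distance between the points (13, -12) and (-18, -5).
Using the distance formula: d = sqrt((x₂-x₁)² + (y₂-y₁)²)
dx = (-18) - 13 = -31
dy = (-5) - (-12) = 7
d = sqrt((-31)² + 7²) = sqrt(961 + 49) = sqrt(1010) = 31.78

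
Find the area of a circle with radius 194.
Area = pi * r²
Area = pi * 194²
Area = pi * 37636
Area = 118236.98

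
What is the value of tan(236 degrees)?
tan(236 degrees) = 1.4826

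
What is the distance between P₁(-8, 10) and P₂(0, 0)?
Using the distance formula: d = sqrt((x₂-x₁)² + (y₂-y₁)²)
dx = 0 - (-8) = 8
dy = 0 - 10 = -10
d = sqrt(8² + (-10)²) = sqrt(64 + 100) = sqrt(164) = 12.81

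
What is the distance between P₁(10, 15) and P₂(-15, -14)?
Using the distance formula: d = sqrt((x₂-x₁)² + (y₂-y₁)²)
dx = (-15) - 10 = -25
dy = (-14) - 15 = -29
d = sqrt((-25)² + (-29)²) = sqrt(625 + 841) = sqrt(1466) = 38.29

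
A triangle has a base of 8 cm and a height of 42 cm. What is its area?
Area = (1/2) * base * height
Area = (1/2) * 8 * 42
Area = 168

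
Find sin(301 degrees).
sin(301 degrees) = -0.8572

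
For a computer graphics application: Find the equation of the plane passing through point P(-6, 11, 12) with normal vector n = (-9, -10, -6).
d = n·P = (-9)(-6) + (-10)(11) + (-6)(12) = -128
Plane: -9x - 10y - 6z = -128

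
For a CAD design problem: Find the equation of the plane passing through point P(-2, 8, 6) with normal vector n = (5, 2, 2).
d = n·P = (5)(-2) + (2)(8) + (2)(6) = 18
Plane: 5x + 2y + 2z = 18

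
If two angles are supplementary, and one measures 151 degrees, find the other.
Supplementary angles sum to 180 degrees.
Other angle = 180 - 151
Other angle = 29 degrees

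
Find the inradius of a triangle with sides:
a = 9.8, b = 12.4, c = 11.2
s = (a+b+c)/2 = (9.8+12.4+11.2)/2 = 16.7
Area = √(s(s-a)(s-b)(s-c)) = √(16.7·6.9·4.3·5.5) = 52.2033
r = Area/s = 52.2033/16.7 = 3.126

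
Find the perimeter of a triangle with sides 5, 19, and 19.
Perimeter = sum of all sides
Perimeter = 5 + 19 + 19
Perimeter = 43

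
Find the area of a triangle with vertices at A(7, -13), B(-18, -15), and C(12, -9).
Using the coordinate formula: Area = (1/2)|x₁(y₂-y₃) + x₂(y₃-y₁) + x₃(y₁-y₂)|
Area = (1/2)|7((-15)-(-9)) + (-18)((-9)-(-13)) + 12((-13)-(-15))|
Area = (1/2)|7*(-6) + (-18)*4 + 12*2|
Area = (1/2)|(-42) + (-72) + 24|
Area = (1/2)*90 = 45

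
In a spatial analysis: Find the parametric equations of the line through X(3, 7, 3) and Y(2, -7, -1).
Direction vector d = Y - X = (-1, -14, -4)
x = 3 - t, y = 7 - 14t, z = 3 - 4t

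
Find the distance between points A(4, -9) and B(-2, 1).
Using the distance formula: d = sqrt((x₂-x₁)² + (y₂-y₁)²)
dx = (-2) - 4 = -6
dy = 1 - (-9) = 10
d = sqrt((-6)² + 10²) = sqrt(36 + 100) = sqrt(136) = 11.66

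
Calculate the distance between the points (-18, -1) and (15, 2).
Using the distance formula: d = sqrt((x₂-x₁)² + (y₂-y₁)²)
dx = 15 - (-18) = 33
dy = 2 - (-1) = 3
d = sqrt(33² + 3²) = sqrt(1089 + 9) = sqrt(1098) = 33.14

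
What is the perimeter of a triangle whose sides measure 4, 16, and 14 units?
Perimeter = sum of all sides
Perimeter = 4 + 16 + 14
Perimeter = 34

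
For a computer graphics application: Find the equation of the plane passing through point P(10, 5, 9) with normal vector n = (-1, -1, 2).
d = n·P = (-1)(10) + (-1)(5) + (2)(9) = 3
Plane: -x - y + 2z = 3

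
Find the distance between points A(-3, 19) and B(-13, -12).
Using the distance formula: d = sqrt((x₂-x₁)² + (y₂-y₁)²)
dx = (-13) - (-3) = -10
dy = (-12) - 19 = -31
d = sqrt((-10)² + (-31)²) = sqrt(100 + 961) = sqrt(1061) = 32.57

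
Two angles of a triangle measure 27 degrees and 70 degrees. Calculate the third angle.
Sum of angles in a triangle = 180 degrees
Third angle = 180 - 27 - 70
Third angle = 83 degrees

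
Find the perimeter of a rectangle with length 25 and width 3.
Perimeter = 2 * (length + width)
Perimeter = 2 * (25 + 3)
Perimeter = 2 * 28
Perimeter = 56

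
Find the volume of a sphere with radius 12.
Volume = (4/3) * pi * r³
Volume = (4/3) * pi * 12³
Volume = (4/3) * pi * 1728
Volume = 7238.23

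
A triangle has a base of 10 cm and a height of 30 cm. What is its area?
Area = (1/2) * base * height
Area = (1/2) * 10 * 30
Area = 150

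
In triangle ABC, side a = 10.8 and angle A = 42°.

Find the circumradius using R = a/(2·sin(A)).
R = a/(2·sin(A)) = 10.8/(2·sin(42°))
R = 10.8/(2·0.669131) = 10.8/1.338261 = 8.07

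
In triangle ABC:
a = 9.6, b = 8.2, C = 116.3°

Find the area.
Using A = ½ab·sin(C):
A = ½·9.6·8.2·sin(116.3°) = ½·78.72·0.896486 = 35.29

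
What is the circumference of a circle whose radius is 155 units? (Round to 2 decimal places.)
Circumference = 2 * pi * r
Circumference = 2 * pi * 155
Circumference = 973.89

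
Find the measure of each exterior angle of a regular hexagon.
Exterior angle of a regular n-gon = 360/n
Exterior angle = 360/6
Exterior angle = 60 degrees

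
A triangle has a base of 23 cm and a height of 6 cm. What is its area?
Area = (1/2) * base * height
Area = (1/2) * 23 * 6
Area = 69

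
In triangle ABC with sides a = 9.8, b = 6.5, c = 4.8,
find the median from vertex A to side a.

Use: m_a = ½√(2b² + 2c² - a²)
m_a = ½√(2·6.5² + 2·4.8² - 9.8²)
m_a = ½√(84.5 + 46.08 - 96.04) = ½√34.54 = 2.939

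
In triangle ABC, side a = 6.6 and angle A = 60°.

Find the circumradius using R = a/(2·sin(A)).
R = a/(2·sin(A)) = 6.6/(2·sin(60°))
R = 6.6/(2·0.866025) = 6.6/1.732051 = 3.811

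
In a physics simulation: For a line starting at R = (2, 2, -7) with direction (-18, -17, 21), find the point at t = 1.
P(1) = (2 + (-18)(1), 2 + (-17)(1), -7 + 21(1)) = (-16, -15, 14)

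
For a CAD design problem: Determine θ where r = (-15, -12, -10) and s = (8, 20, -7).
r·s = -290, |r|² = 469, |s|² = 513
cos θ = -290/√240597 ≈ -0.5912
θ ≈ 126.2°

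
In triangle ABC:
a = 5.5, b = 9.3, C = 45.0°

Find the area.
Using A = ½ab·sin(C):
A = ½·5.5·9.3·sin(45.0°) = ½·51.15·0.707107 = 18.08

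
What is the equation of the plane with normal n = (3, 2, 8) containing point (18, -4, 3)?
d = n·P = (3)(18) + (2)(-4) + (8)(3) = 70
Plane: 3x + 2y + 8z = 70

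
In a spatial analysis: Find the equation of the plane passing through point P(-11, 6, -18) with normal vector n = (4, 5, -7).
d = n·P = (4)(-11) + (5)(6) + (-7)(-18) = 112
Plane: 4x + 5y - 7z = 112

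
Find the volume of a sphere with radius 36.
Volume = (4/3) * pi * r³
Volume = (4/3) * pi * 36³
Volume = (4/3) * pi * 46656
Volume = 195432.20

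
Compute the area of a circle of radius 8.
Area = pi * r²
Area = pi * 8²
Area = pi * 64
Area = 201.06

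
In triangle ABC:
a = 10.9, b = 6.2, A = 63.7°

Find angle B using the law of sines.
sin(B)/b = sin(A)/a
sin(B) = b·sin(A)/a = 6.2·sin(63.7°)/10.9 = 0.509928
B = arcsin(0.509928) = 30.66°  (b ≤ a, so B ≤ A and the acute solution is unique)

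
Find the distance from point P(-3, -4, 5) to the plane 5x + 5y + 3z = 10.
d = |5(-3) + 5(-4) + 3(5) - (10)| / √(5² + 5² + 3²) = 30/√59 = 3.906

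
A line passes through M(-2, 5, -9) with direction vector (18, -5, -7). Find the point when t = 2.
P(2) = (-2 + 18(2), 5 + (-5)(2), -9 + (-7)(2)) = (34, -5, -23)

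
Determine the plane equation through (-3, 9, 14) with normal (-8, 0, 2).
d = n·P = (-8)(-3) + (0)(9) + (2)(14) = 52
Plane: -8x + 2z = 52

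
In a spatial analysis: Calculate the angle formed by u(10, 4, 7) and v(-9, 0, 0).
u·v = -90, |u|² = 165, |v|² = 81
cos θ = -90/√13365 ≈ -0.7785
θ ≈ 141.1°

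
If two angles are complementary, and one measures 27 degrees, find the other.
Complementary angles sum to 90 degrees.
Other angle = 90 - 27
Other angle = 63 degrees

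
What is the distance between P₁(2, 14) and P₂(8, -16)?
Using the distance formula: d = sqrt((x₂-x₁)² + (y₂-y₁)²)
dx = 8 - 2 = 6
dy = (-16) - 14 = -30
d = sqrt(6² + (-30)²) = sqrt(36 + 900) = sqrt(936) = 30.59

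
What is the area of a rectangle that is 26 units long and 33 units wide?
Area = length * width
Area = 26 * 33
Area = 858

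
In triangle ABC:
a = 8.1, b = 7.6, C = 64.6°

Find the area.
Using A = ½ab·sin(C):
A = ½·8.1·7.6·sin(64.6°) = ½·61.56·0.903335 = 27.8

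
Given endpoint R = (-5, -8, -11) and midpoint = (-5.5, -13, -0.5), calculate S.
S = (2×(-5.5) - (-5), 2×(-13) - (-8), 2×(-0.5) - (-11)) = (-6, -18, 10)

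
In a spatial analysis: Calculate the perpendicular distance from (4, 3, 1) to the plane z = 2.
d = |0(4) + 0(3) + 1(1) - (2)| / √(0² + 0² + 1²) = 1/√1 = 1.0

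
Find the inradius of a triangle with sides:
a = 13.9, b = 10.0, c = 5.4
s = (a+b+c)/2 = (13.9+10.0+5.4)/2 = 14.65
Area = √(s(s-a)(s-b)(s-c)) = √(14.65·0.75·4.65·9.25) = 21.7394
r = Area/s = 21.7394/14.65 = 1.484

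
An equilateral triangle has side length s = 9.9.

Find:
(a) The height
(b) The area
(a) Height h = s·√3/2 = 9.9·√3/2 = 8.574
(b) Area = (√3/4)·s² = (√3/4)·9.9² = (√3/4)·98.01 = 42.44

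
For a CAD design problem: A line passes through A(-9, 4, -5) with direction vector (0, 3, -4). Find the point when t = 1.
P(1) = (-9 + 0(1), 4 + 3(1), -5 + (-4)(1)) = (-9, 7, -9)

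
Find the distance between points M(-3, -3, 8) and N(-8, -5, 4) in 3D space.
d = √[(-5)² + (-2)² + (-4)²] = √45 = 6.708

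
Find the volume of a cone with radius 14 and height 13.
Volume = (1/3) * pi * r² * h
Volume = (1/3) * pi * 14² * 13
Volume = (1/3) * pi * 196 * 13
Volume = (1/3) * pi * 2548
Volume = 2668.26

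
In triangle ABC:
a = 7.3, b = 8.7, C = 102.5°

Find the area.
Using A = ½ab·sin(C):
A = ½·7.3·8.7·sin(102.5°) = ½·63.51·0.976296 = 31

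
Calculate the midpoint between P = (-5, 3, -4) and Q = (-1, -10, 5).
Midpoint = ((-5-1)/2, (3-10)/2, (-4+5)/2) = (-3, -3.5, 0.5)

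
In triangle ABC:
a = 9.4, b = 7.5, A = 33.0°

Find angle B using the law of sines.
sin(B)/b = sin(A)/a
sin(B) = b·sin(A)/a = 7.5·sin(33.0°)/9.4 = 0.434552
B = arcsin(0.434552) = 25.76°  (b ≤ a, so B ≤ A and the acute solution is unique)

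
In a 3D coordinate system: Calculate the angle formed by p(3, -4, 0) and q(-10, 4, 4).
p·q = -46, |p|² = 25, |q|² = 132
cos θ = -46/√3300 ≈ -0.8008
θ ≈ 143.2°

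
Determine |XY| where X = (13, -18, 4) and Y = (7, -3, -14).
d = √[(-6)² + (15)² + (-18)²] = √585 = 24.19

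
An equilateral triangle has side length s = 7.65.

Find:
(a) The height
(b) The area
(a) Height h = s·√3/2 = 7.65·√3/2 = 6.625
(b) Area = (√3/4)·s² = (√3/4)·7.65² = (√3/4)·58.5225 = 25.34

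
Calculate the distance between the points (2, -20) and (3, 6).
Using the distance formula: d = sqrt((x₂-x₁)² + (y₂-y₁)²)
dx = 3 - 2 = 1
dy = 6 - (-20) = 26
d = sqrt(1² + 26²) = sqrt(1 + 676) = sqrt(677) = 26.02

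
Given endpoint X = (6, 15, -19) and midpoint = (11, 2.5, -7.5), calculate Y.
Y = (2×11 - 6, 2×2.5 - 15, 2×(-7.5) - (-19)) = (16, -10, 4)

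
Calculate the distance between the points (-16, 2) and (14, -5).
Using the distance formula: d = sqrt((x₂-x₁)² + (y₂-y₁)²)
dx = 14 - (-16) = 30
dy = (-5) - 2 = -7
d = sqrt(30² + (-7)²) = sqrt(900 + 49) = sqrt(949) = 30.81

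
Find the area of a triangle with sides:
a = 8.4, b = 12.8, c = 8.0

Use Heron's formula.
s = (a+b+c)/2 = (8.4+12.8+8.0)/2 = 14.6
A = √(s(s-a)(s-b)(s-c)) = √(14.6·6.2·1.8·6.6)
A = √1075.38 = 32.79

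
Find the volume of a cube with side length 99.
Volume = s³
Volume = 99³
Volume = 970299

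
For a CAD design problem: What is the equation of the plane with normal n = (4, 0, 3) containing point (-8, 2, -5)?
d = n·P = (4)(-8) + (0)(2) + (3)(-5) = -47
Plane: 4x + 3z = -47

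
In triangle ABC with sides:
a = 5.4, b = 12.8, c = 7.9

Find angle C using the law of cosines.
cos(C) = (a² + b² - c²)/(2ab)
cos(C) = (5.4² + 12.8² - 7.9²)/(2·5.4·12.8) = 130.59/138.24 = 0.944661
C = arccos(0.944661) = 19.15°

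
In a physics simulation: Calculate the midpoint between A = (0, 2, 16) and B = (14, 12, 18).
Midpoint = ((0+14)/2, (2+12)/2, (16+18)/2) = (7, 7, 17)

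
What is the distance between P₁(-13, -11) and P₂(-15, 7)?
Using the distance formula: d = sqrt((x₂-x₁)² + (y₂-y₁)²)
dx = (-15) - (-13) = -2
dy = 7 - (-11) = 18
d = sqrt((-2)² + 18²) = sqrt(4 + 324) = sqrt(328) = 18.11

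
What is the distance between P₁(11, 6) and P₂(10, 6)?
Using the distance formula: d = sqrt((x₂-x₁)² + (y₂-y₁)²)
dx = 10 - 11 = -1
dy = 6 - 6 = 0
d = sqrt((-1)² + 0²) = sqrt(1 + 0) = sqrt(1) = 1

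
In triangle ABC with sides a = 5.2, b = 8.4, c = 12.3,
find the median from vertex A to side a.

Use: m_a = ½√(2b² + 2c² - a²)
m_a = ½√(2·8.4² + 2·12.3² - 5.2²)
m_a = ½√(141.12 + 302.58 - 27.04) = ½√416.66 = 10.21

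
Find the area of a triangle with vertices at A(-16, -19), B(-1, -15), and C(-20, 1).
Using the coordinate formula: Area = (1/2)|x₁(y₂-y₃) + x₂(y₃-y₁) + x₃(y₁-y₂)|
Area = (1/2)|(-16)((-15)-1) + (-1)(1-(-19)) + (-20)((-19)-(-15))|
Area = (1/2)|(-16)*(-16) + (-1)*20 + (-20)*(-4)|
Area = (1/2)|256 + (-20) + 80|
Area = (1/2)*316 = 158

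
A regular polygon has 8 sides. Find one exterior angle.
Exterior angle of a regular n-gon = 360/n
Exterior angle = 360/8
Exterior angle = 45 degrees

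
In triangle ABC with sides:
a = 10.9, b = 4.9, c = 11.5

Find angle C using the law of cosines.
cos(C) = (a² + b² - c²)/(2ab)
cos(C) = (10.9² + 4.9² - 11.5²)/(2·10.9·4.9) = 10.57/106.82 = 0.098952
C = arccos(0.098952) = 84.32°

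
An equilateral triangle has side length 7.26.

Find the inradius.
For an equilateral triangle, r = s/(2√3) where s is the side.
r = 7.26/(2√3) = 7.26/3.464102 = 2.096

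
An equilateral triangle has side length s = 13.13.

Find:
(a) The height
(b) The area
(a) Height h = s·√3/2 = 13.13·√3/2 = 11.37
(b) Area = (√3/4)·s² = (√3/4)·13.13² = (√3/4)·172.397 = 74.65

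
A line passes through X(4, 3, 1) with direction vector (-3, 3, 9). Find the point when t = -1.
P(-1) = (4 + (-3)(-1), 3 + 3(-1), 1 + 9(-1)) = (7, 0, -8)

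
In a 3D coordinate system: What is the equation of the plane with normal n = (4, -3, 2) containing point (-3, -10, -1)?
d = n·P = (4)(-3) + (-3)(-10) + (2)(-1) = 16
Plane: 4x - 3y + 2z = 16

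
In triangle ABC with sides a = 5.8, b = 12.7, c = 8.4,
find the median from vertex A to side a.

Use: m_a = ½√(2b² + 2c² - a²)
m_a = ½√(2·12.7² + 2·8.4² - 5.8²)
m_a = ½√(322.58 + 141.12 - 33.64) = ½√430.06 = 10.37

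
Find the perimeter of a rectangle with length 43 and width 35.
Perimeter = 2 * (length + width)
Perimeter = 2 * (43 + 35)
Perimeter = 2 * 78
Perimeter = 156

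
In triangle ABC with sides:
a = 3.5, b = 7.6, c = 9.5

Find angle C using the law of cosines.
cos(C) = (a² + b² - c²)/(2ab)
cos(C) = (3.5² + 7.6² - 9.5²)/(2·3.5·7.6) = -20.24/53.2 = -0.380451
C = arccos(-0.380451) = 112.4°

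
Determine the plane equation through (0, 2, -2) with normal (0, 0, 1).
d = n·P = (0)(0) + (0)(2) + (1)(-2) = -2
Plane: z = -2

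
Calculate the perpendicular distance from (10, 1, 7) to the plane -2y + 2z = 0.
d = |0(10) + (-2)(1) + 2(7) - (0)| / √(0² + (-2)² + 2²) = 12/√8 = 4.243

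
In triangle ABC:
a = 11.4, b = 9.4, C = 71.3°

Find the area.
Using A = ½ab·sin(C):
A = ½·11.4·9.4·sin(71.3°) = ½·107.16·0.947210 = 50.75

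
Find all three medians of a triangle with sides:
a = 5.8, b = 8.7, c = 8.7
Using m_x = ½√(2y² + 2z² - x²):
m_a = ½√(2·8.7² + 2·8.7² - 5.8²) = ½√269.12 = 8.202
m_b = ½√(2·5.8² + 2·8.7² - 8.7²) = ½√142.97 = 5.979
m_c = ½√(2·5.8² + 2·8.7² - 8.7²) = ½√142.97 = 5.979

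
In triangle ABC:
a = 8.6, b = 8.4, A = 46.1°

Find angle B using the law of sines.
sin(B)/b = sin(A)/a
sin(B) = b·sin(A)/a = 8.4·sin(46.1°)/8.6 = 0.703794
B = arcsin(0.703794) = 44.73°  (b ≤ a, so B ≤ A and the acute solution is unique)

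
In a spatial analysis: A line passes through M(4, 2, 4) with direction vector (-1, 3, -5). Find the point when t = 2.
P(2) = (4 + (-1)(2), 2 + 3(2), 4 + (-5)(2)) = (2, 8, -6)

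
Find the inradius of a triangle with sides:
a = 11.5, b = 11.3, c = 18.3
s = (a+b+c)/2 = (11.5+11.3+18.3)/2 = 20.55
Area = √(s(s-a)(s-b)(s-c)) = √(20.55·9.05·9.25·2.25) = 62.2146
r = Area/s = 62.2146/20.55 = 3.027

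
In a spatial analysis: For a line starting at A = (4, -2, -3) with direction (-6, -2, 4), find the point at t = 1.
P(1) = (4 + (-6)(1), -2 + (-2)(1), -3 + 4(1)) = (-2, -4, 1)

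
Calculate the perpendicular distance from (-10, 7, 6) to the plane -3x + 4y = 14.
d = |(-3)(-10) + 4(7) + 0(6) - (14)| / √((-3)² + 4² + 0²) = 44/√25 = 8.8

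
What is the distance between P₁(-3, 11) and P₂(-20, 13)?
Using the distance formula: d = sqrt((x₂-x₁)² + (y₂-y₁)²)
dx = (-20) - (-3) = -17
dy = 13 - 11 = 2
d = sqrt((-17)² + 2²) = sqrt(289 + 4) = sqrt(293) = 17.12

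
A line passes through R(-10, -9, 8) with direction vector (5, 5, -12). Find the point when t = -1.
P(-1) = (-10 + 5(-1), -9 + 5(-1), 8 + (-12)(-1)) = (-15, -14, 20)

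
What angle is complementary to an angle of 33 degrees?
Complementary angles sum to 90 degrees.
Other angle = 90 - 33
Other angle = 57 degrees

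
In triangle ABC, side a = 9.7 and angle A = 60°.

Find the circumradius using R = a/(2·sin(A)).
R = a/(2·sin(A)) = 9.7/(2·sin(60°))
R = 9.7/(2·0.866025) = 9.7/1.732051 = 5.6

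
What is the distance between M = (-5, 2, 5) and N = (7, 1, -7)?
d = √[(12)² + (-1)² + (-12)²] = √289 = 17.0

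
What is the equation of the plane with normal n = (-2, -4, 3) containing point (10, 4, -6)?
d = n·P = (-2)(10) + (-4)(4) + (3)(-6) = -54
Plane: -2x - 4y + 3z = -54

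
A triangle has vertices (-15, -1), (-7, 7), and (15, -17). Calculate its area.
Using the coordinate formula: Area = (1/2)|x₁(y₂-y₃) + x₂(y₃-y₁) + x₃(y₁-y₂)|
Area = (1/2)|(-15)(7-(-17)) + (-7)((-17)-(-1)) + 15((-1)-7)|
Area = (1/2)|(-15)*24 + (-7)*(-16) + 15*(-8)|
Area = (1/2)|(-360) + 112 + (-120)|
Area = (1/2)*368 = 184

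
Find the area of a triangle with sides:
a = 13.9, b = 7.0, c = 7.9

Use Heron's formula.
s = (a+b+c)/2 = (13.9+7.0+7.9)/2 = 14.4
A = √(s(s-a)(s-b)(s-c)) = √(14.4·0.5·7.4·6.5)
A = √346.32 = 18.61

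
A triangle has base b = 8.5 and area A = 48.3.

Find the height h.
A = ½bh  →  h = 2A/b
h = 2·48.3/8.5 = 11.36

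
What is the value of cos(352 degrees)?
cos(352 degrees) = 0.9903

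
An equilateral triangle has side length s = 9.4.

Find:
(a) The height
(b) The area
(a) Height h = s·√3/2 = 9.4·√3/2 = 8.141
(b) Area = (√3/4)·s² = (√3/4)·9.4² = (√3/4)·88.36 = 38.26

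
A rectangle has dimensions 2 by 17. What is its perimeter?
Perimeter = 2 * (length + width)
Perimeter = 2 * (2 + 17)
Perimeter = 2 * 19
Perimeter = 38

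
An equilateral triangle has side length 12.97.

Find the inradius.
For an equilateral triangle, r = s/(2√3) where s is the side.
r = 12.97/(2√3) = 12.97/3.464102 = 3.744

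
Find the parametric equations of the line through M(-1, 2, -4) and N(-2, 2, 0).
Direction vector d = N - M = (-1, 0, 4)
x = -1 - t, y = 2, z = -4 + 4t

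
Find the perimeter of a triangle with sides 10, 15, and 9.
Perimeter = sum of all sides
Perimeter = 10 + 15 + 9
Perimeter = 34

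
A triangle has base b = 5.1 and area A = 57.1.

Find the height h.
A = ½bh  →  h = 2A/b
h = 2·57.1/5.1 = 22.39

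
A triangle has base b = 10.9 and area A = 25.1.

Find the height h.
A = ½bh  →  h = 2A/b
h = 2·25.1/10.9 = 4.606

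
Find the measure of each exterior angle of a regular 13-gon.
Exterior angle of a regular n-gon = 360/n
Exterior angle = 360/13
Exterior angle = 27.69 degrees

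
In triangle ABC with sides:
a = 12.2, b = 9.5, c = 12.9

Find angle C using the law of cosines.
cos(C) = (a² + b² - c²)/(2ab)
cos(C) = (12.2² + 9.5² - 12.9²)/(2·12.2·9.5) = 72.68/231.8 = 0.313546
C = arccos(0.313546) = 71.73°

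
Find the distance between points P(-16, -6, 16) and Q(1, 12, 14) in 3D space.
d = √[(17)² + (18)² + (-2)²] = √617 = 24.84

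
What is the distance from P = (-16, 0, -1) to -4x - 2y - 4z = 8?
d = |(-4)(-16) + (-2)(0) + (-4)(-1) - (8)| / √((-4)² + (-2)² + (-4)²) = 60/√36 = 10.0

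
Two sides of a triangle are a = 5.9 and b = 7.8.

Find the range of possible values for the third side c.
By the triangle inequality: |a - b| < c < a + b
|5.9 - 7.8| < c < 5.9 + 7.8
1.9 < c < 13.7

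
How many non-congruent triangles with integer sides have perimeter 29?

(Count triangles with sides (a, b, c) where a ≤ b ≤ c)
With a ≤ b ≤ c and a + b + c = 29, the triangle inequality a + b > c gives c < 29/2, so c ≤ 14.
Iterate a from 1 to ⌊p/3⌋ = 9; for each a, b ranges from a to ⌊(p−a)/2⌋ with c = p − a − b, keeping only c ≥ b.
Triples: (1, 14, 14), (2, 13, 14), (3, 12, 14), …
Count = 21 triangles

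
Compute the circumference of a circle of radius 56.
Circumference = 2 * pi * r
Circumference = 2 * pi * 56
Circumference = 351.86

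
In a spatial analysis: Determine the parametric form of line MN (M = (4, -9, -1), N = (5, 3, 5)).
Direction vector d = N - M = (1, 12, 6)
x = 4 + t, y = -9 + 12t, z = -1 + 6t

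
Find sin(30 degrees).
sin(30 degrees) = 1/2
Decimal approximation: 0.5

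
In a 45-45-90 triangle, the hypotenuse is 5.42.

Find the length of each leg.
In a 45-45-90 triangle, hypotenuse = leg·√2  →  leg = hypotenuse/√2
leg = 5.42/√2 = 3.833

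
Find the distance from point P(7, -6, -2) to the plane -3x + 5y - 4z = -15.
d = |(-3)(7) + 5(-6) + (-4)(-2) - (-15)| / √((-3)² + 5² + (-4)²) = 28/√50 = 3.96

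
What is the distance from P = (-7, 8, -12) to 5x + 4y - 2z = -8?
d = |5(-7) + 4(8) + (-2)(-12) - (-8)| / √(5² + 4² + (-2)²) = 29/√45 = 4.323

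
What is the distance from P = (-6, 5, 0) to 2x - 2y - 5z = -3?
d = |2(-6) + (-2)(5) + (-5)(0) - (-3)| / √(2² + (-2)² + (-5)²) = 19/√33 = 3.307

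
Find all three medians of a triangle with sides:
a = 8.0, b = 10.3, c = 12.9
Using m_x = ½√(2y² + 2z² - x²):
m_a = ½√(2·10.3² + 2·12.9² - 8.0²) = ½√481 = 10.97
m_b = ½√(2·8.0² + 2·12.9² - 10.3²) = ½√354.73 = 9.417
m_c = ½√(2·8.0² + 2·10.3² - 12.9²) = ½√173.77 = 6.591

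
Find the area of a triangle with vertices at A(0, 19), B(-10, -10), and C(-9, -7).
Using the coordinate formula: Area = (1/2)|x₁(y₂-y₃) + x₂(y₃-y₁) + x₃(y₁-y₂)|
Area = (1/2)|0((-10)-(-7)) + (-10)((-7)-19) + (-9)(19-(-10))|
Area = (1/2)|0*(-3) + (-10)*(-26) + (-9)*29|
Area = (1/2)|0 + 260 + (-261)|
Area = (1/2)*1 = 0.50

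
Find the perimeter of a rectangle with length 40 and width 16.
Perimeter = 2 * (length + width)
Perimeter = 2 * (40 + 16)
Perimeter = 2 * 56
Perimeter = 112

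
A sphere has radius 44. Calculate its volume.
Volume = (4/3) * pi * r³
Volume = (4/3) * pi * 44³
Volume = (4/3) * pi * 85184
Volume = 356817.90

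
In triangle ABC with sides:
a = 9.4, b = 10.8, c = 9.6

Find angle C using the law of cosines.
cos(C) = (a² + b² - c²)/(2ab)
cos(C) = (9.4² + 10.8² - 9.6²)/(2·9.4·10.8) = 112.84/203.04 = 0.555753
C = arccos(0.555753) = 56.24°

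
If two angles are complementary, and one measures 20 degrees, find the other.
Complementary angles sum to 90 degrees.
Other angle = 90 - 20
Other angle = 70 degrees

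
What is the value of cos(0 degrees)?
cos(0 degrees) = 1
Decimal approximation: 1.0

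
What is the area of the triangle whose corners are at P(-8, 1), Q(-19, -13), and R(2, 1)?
Using the coordinate formula: Area = (1/2)|x₁(y₂-y₃) + x₂(y₃-y₁) + x₃(y₁-y₂)|
Area = (1/2)|(-8)((-13)-1) + (-19)(1-1) + 2(1-(-13))|
Area = (1/2)|(-8)*(-14) + (-19)*0 + 2*14|
Area = (1/2)|112 + 0 + 28|
Area = (1/2)*140 = 70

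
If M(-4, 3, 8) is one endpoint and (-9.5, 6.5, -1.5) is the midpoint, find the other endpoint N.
N = (2×(-9.5) - (-4), 2×6.5 - 3, 2×(-1.5) - 8) = (-15, 10, -11)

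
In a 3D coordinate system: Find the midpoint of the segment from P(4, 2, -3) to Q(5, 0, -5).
Midpoint = ((4+5)/2, (2+0)/2, (-3-5)/2) = (4.5, 1, -4)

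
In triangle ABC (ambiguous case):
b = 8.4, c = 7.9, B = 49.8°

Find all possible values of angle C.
sin(C)/c = sin(B)/b  →  sin(C) = c·sin(B)/b = 7.9·sin(49.8°)/8.4 = 0.718332
C₁ = arcsin(0.718332) = 45.92°,  C₂ = 180° - C₁ = 134.08°
Check C₂: A = 180° - 49.8° - 134.08° = -3.88° ≤ 0, rejected
C = 45.92° (one solution)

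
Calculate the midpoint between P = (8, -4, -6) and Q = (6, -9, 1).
Midpoint = ((8+6)/2, (-4-9)/2, (-6+1)/2) = (7, -6.5, -2.5)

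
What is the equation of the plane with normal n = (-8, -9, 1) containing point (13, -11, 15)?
d = n·P = (-8)(13) + (-9)(-11) + (1)(15) = 10
Plane: -8x - 9y + z = 10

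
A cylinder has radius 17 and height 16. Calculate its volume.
Volume = pi * r² * h
Volume = pi * 17² * 16
Volume = pi * 289 * 16
Volume = pi * 4624
Volume = 14526.72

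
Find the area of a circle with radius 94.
Area = pi * r²
Area = pi * 94²
Area = pi * 8836
Area = 27759.11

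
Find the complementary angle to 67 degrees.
Complementary angles sum to 90 degrees.
Other angle = 90 - 67
Other angle = 23 degrees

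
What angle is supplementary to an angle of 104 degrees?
Supplementary angles sum to 180 degrees.
Other angle = 180 - 104
Other angle = 76 degrees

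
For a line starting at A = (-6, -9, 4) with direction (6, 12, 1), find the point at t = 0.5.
P(0.5) = (-6 + 6(0.5), -9 + 12(0.5), 4 + 1(0.5)) = (-3, -3, 4.5)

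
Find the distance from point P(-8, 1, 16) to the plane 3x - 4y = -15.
d = |3(-8) + (-4)(1) + 0(16) - (-15)| / √(3² + (-4)² + 0²) = 13/√25 = 2.6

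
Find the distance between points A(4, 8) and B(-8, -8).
Using the distance formula: d = sqrt((x₂-x₁)² + (y₂-y₁)²)
dx = (-8) - 4 = -12
dy = (-8) - 8 = -16
d = sqrt((-12)² + (-16)²) = sqrt(144 + 256) = sqrt(400) = 20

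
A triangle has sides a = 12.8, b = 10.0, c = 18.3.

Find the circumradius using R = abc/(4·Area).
s = (a+b+c)/2 = 20.55
Area = √(s(s-a)(s-b)(s-c)) = √(20.55·7.75·10.55·2.25) = 61.4857
R = abc/(4·Area) = (12.8·10.0·18.3)/(4·61.4857) = 2342.4/245.9428 = 9.524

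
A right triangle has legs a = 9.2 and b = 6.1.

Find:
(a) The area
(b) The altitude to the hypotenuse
(a) Area = ½ab = ½·9.2·6.1 = 28.06
(b) Hypotenuse c = √(9.2² + 6.1²) = √121.85 = 11.0386
    Area = ½·c·h_c  →  h_c = 2·Area/c = 2·28.06/11.0386 = 5.084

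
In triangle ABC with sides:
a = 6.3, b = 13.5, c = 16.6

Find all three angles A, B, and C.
By the law of cosines:
cos(A) = (b² + c² - a²)/(2bc) = 0.932887  →  A = 21.11°
cos(B) = (a² + c² - b²)/(2ac) = 0.635877  →  B = 50.51°
cos(C) = (a² + b² - c²)/(2ab) = -0.315226  →  C = 108.4°
Check: A + B + C = 180.0° ✓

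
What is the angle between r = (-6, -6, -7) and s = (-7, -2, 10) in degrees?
r·s = -16, |r|² = 121, |s|² = 153
cos θ = -16/√18513 ≈ -0.1176
θ ≈ 96.75°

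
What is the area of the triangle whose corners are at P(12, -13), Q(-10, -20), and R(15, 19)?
Using the coordinate formula: Area = (1/2)|x₁(y₂-y₃) + x₂(y₃-y₁) + x₃(y₁-y₂)|
Area = (1/2)|12((-20)-19) + (-10)(19-(-13)) + 15((-13)-(-20))|
Area = (1/2)|12*(-39) + (-10)*32 + 15*7|
Area = (1/2)|(-468) + (-320) + 105|
Area = (1/2)*683 = 341.50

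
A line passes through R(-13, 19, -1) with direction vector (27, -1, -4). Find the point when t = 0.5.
P(0.5) = (-13 + 27(0.5), 19 + (-1)(0.5), -1 + (-4)(0.5)) = (0.5, 18.5, -3)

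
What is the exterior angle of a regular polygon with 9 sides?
Exterior angle of a regular n-gon = 360/n
Exterior angle = 360/9
Exterior angle = 40 degrees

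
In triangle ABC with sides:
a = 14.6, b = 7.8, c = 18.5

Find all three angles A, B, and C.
By the law of cosines:
cos(A) = (b² + c² - a²)/(2bc) = 0.658108  →  A = 48.84°
cos(B) = (a² + c² - b²)/(2ac) = 0.915531  →  B = 23.72°
cos(C) = (a² + b² - c²)/(2ab) = -0.299658  →  C = 107.4°
Check: A + B + C = 180.0° ✓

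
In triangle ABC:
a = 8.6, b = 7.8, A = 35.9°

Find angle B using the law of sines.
sin(B)/b = sin(A)/a
sin(B) = b·sin(A)/a = 7.8·sin(35.9°)/8.6 = 0.531826
B = arcsin(0.531826) = 32.13°  (b ≤ a, so B ≤ A and the acute solution is unique)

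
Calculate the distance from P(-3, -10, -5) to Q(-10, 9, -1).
d = √[(-7)² + (19)² + (4)²] = √426 = 20.64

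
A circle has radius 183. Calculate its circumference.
Circumference = 2 * pi * r
Circumference = 2 * pi * 183
Circumference = 1149.82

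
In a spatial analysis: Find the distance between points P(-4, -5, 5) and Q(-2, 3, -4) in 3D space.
d = √[(2)² + (8)² + (-9)²] = √149 = 12.21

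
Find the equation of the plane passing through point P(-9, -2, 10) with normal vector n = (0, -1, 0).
d = n·P = (0)(-9) + (-1)(-2) + (0)(10) = 2
Plane: -y = 2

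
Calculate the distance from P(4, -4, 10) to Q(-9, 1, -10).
d = √[(-13)² + (5)² + (-20)²] = √594 = 24.37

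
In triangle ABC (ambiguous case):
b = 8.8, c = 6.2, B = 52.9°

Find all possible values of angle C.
sin(C)/c = sin(B)/b  →  sin(C) = c·sin(B)/b = 6.2·sin(52.9°)/8.8 = 0.561934
C₁ = arcsin(0.561934) = 34.19°,  C₂ = 180° - C₁ = 145.81°
Check C₂: A = 180° - 52.9° - 145.81° = -18.71° ≤ 0, rejected
C = 34.19° (one solution)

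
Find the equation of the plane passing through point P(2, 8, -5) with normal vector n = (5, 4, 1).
d = n·P = (5)(2) + (4)(8) + (1)(-5) = 37
Plane: 5x + 4y + z = 37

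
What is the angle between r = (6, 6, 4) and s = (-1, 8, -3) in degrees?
r·s = 30, |r|² = 88, |s|² = 74
cos θ = 30/√6512 ≈ 0.3718
θ ≈ 68.18°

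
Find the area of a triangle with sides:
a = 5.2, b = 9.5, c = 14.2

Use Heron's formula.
s = (a+b+c)/2 = (5.2+9.5+14.2)/2 = 14.45
A = √(s(s-a)(s-b)(s-c)) = √(14.45·9.25·4.95·0.25)
A = √165.407 = 12.86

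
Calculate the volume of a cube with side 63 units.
Volume = s³
Volume = 63³
Volume = 250047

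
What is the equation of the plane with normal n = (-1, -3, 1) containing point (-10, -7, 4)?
d = n·P = (-1)(-10) + (-3)(-7) + (1)(4) = 35
Plane: -x - 3y + z = 35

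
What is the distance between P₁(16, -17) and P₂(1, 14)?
Using the distance formula: d = sqrt((x₂-x₁)² + (y₂-y₁)²)
dx = 1 - 16 = -15
dy = 14 - (-17) = 31
d = sqrt((-15)² + 31²) = sqrt(225 + 961) = sqrt(1186) = 34.44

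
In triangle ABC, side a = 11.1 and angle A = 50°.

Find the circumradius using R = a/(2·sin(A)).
R = a/(2·sin(A)) = 11.1/(2·sin(50°))
R = 11.1/(2·0.766044) = 11.1/1.532089 = 7.245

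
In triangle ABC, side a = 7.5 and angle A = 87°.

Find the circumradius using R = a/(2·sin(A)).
R = a/(2·sin(A)) = 7.5/(2·sin(87°))
R = 7.5/(2·0.998630) = 7.5/1.997259 = 3.755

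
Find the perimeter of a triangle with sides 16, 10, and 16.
Perimeter = sum of all sides
Perimeter = 16 + 10 + 16
Perimeter = 42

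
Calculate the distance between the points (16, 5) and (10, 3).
Using the distance formula: d = sqrt((x₂-x₁)² + (y₂-y₁)²)
dx = 10 - 16 = -6
dy = 3 - 5 = -2
d = sqrt((-6)² + (-2)²) = sqrt(36 + 4) = sqrt(40) = 6.32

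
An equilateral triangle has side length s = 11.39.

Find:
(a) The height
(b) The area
(a) Height h = s·√3/2 = 11.39·√3/2 = 9.864
(b) Area = (√3/4)·s² = (√3/4)·11.39² = (√3/4)·129.732 = 56.18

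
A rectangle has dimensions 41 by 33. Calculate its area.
Area = length * width
Area = 41 * 33
Area = 1353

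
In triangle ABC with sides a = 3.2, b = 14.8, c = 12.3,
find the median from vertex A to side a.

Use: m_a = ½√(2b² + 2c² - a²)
m_a = ½√(2·14.8² + 2·12.3² - 3.2²)
m_a = ½√(438.08 + 302.58 - 10.24) = ½√730.42 = 13.51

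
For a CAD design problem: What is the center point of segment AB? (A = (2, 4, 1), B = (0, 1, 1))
Midpoint = ((2+0)/2, (4+1)/2, (1+1)/2) = (1, 2.5, 1)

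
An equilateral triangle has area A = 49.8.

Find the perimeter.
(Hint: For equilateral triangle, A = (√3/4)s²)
A = (√3/4)s²  →  s² = 4A/√3 = 4·49.8/√3 = 115.008
s = 10.7242
Perimeter = 3s = 32.17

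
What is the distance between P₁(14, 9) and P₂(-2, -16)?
Using the distance formula: d = sqrt((x₂-x₁)² + (y₂-y₁)²)
dx = (-2) - 14 = -16
dy = (-16) - 9 = -25
d = sqrt((-16)² + (-25)²) = sqrt(256 + 625) = sqrt(881) = 29.68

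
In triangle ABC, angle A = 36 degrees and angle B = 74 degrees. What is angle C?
Sum of angles in a triangle = 180 degrees
Third angle = 180 - 36 - 74
Third angle = 70 degrees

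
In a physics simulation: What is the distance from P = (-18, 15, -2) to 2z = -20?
d = |0(-18) + 0(15) + 2(-2) - (-20)| / √(0² + 0² + 2²) = 16/√4 = 8.0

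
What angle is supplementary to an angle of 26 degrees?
Supplementary angles sum to 180 degrees.
Other angle = 180 - 26
Other angle = 154 degrees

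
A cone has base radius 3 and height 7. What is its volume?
Volume = (1/3) * pi * r² * h
Volume = (1/3) * pi * 3² * 7
Volume = (1/3) * pi * 9 * 7
Volume = (1/3) * pi * 63
Volume = 65.97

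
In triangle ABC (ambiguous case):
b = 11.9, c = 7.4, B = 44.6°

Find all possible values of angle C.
sin(C)/c = sin(B)/b  →  sin(C) = c·sin(B)/b = 7.4·sin(44.6°)/11.9 = 0.436633
C₁ = arcsin(0.436633) = 25.89°,  C₂ = 180° - C₁ = 154.11°
Check C₂: A = 180° - 44.6° - 154.11° = -18.71° ≤ 0, rejected
C = 25.89° (one solution)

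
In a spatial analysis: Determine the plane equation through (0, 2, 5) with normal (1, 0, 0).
d = n·P = (1)(0) + (0)(2) + (0)(5) = 0
Plane: x = 0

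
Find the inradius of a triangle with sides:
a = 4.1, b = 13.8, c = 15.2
s = (a+b+c)/2 = (4.1+13.8+15.2)/2 = 16.55
Area = √(s(s-a)(s-b)(s-c)) = √(16.55·12.45·2.75·1.35) = 27.6578
r = Area/s = 27.6578/16.55 = 1.671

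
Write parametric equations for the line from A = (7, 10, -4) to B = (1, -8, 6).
Direction vector d = B - A = (-6, -18, 10)
x = 7 - 6t, y = 10 - 18t, z = -4 + 10t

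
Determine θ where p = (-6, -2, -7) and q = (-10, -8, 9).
p·q = 13, |p|² = 89, |q|² = 245
cos θ = 13/√21805 ≈ 0.08804
θ ≈ 84.95°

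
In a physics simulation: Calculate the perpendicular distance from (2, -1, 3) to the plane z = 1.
d = |0(2) + 0(-1) + 1(3) - (1)| / √(0² + 0² + 1²) = 2/√1 = 2.0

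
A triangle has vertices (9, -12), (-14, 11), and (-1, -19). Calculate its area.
Using the coordinate formula: Area = (1/2)|x₁(y₂-y₃) + x₂(y₃-y₁) + x₃(y₁-y₂)|
Area = (1/2)|9(11-(-19)) + (-14)((-19)-(-12)) + (-1)((-12)-11)|
Area = (1/2)|9*30 + (-14)*(-7) + (-1)*(-23)|
Area = (1/2)|270 + 98 + 23|
Area = (1/2)*391 = 195.50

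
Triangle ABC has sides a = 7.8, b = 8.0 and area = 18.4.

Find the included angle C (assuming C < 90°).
Area = ½ab·sin(C)  →  sin(C) = 2·Area/(ab)
sin(C) = 2·18.4/(7.8·8.0) = 0.589744
C = arcsin(0.589744) = 36.14°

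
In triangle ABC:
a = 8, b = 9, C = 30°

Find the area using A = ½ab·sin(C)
A = ½·8·9·sin(30°) = ½·72·0.500000 = 18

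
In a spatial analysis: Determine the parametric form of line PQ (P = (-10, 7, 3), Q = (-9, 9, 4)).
Direction vector d = Q - P = (1, 2, 1)
x = -10 + t, y = 7 + 2t, z = 3 + t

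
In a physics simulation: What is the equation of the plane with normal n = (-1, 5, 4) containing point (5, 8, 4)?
d = n·P = (-1)(5) + (5)(8) + (4)(4) = 51
Plane: -x + 5y + 4z = 51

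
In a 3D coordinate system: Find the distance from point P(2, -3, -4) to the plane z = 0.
d = |0(2) + 0(-3) + 1(-4) - (0)| / √(0² + 0² + 1²) = 4/√1 = 4.0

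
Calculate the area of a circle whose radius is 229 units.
Area = pi * r²
Area = pi * 229²
Area = pi * 52441
Area = 164748.26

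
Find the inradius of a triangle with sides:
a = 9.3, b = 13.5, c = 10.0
s = (a+b+c)/2 = (9.3+13.5+10.0)/2 = 16.4
Area = √(s(s-a)(s-b)(s-c)) = √(16.4·7.1·2.9·6.4) = 46.4879
r = Area/s = 46.4879/16.4 = 2.835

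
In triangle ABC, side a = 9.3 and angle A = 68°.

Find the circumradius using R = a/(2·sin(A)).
R = a/(2·sin(A)) = 9.3/(2·sin(68°))
R = 9.3/(2·0.927184) = 9.3/1.854368 = 5.015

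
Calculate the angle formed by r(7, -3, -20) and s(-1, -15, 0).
r·s = 38, |r|² = 458, |s|² = 226
cos θ = 38/√103508 ≈ 0.1181
θ ≈ 83.22°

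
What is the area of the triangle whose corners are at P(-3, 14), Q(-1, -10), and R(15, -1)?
Using the coordinate formula: Area = (1/2)|x₁(y₂-y₃) + x₂(y₃-y₁) + x₃(y₁-y₂)|
Area = (1/2)|(-3)((-10)-(-1)) + (-1)((-1)-14) + 15(14-(-10))|
Area = (1/2)|(-3)*(-9) + (-1)*(-15) + 15*24|
Area = (1/2)|27 + 15 + 360|
Area = (1/2)*402 = 201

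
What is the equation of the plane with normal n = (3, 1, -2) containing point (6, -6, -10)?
d = n·P = (3)(6) + (1)(-6) + (-2)(-10) = 32
Plane: 3x + y - 2z = 32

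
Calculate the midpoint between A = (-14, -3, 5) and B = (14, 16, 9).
Midpoint = ((-14+14)/2, (-3+16)/2, (5+9)/2) = (0, 6.5, 7)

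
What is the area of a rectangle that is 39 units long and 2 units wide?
Area = length * width
Area = 39 * 2
Area = 78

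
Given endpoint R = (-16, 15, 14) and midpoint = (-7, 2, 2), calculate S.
S = (2×(-7) - (-16), 2×2 - 15, 2×2 - 14) = (2, -11, -10)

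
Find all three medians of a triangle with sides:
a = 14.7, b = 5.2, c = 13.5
Using m_x = ½√(2y² + 2z² - x²):
m_a = ½√(2·5.2² + 2·13.5² - 14.7²) = ½√202.49 = 7.115
m_b = ½√(2·14.7² + 2·13.5² - 5.2²) = ½√769.64 = 13.87
m_c = ½√(2·14.7² + 2·5.2² - 13.5²) = ½√304.01 = 8.718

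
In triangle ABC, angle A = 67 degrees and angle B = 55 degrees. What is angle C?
Sum of angles in a triangle = 180 degrees
Third angle = 180 - 67 - 55
Third angle = 58 degrees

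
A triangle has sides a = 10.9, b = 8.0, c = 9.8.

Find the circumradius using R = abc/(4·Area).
s = (a+b+c)/2 = 14.35
Area = √(s(s-a)(s-b)(s-c)) = √(14.35·3.45·6.35·4.55) = 37.8206
R = abc/(4·Area) = (10.9·8.0·9.8)/(4·37.8206) = 854.56/151.2824 = 5.649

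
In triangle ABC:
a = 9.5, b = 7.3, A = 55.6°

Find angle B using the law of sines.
sin(B)/b = sin(A)/a
sin(B) = b·sin(A)/a = 7.3·sin(55.6°)/9.5 = 0.634035
B = arcsin(0.634035) = 39.35°  (b ≤ a, so B ≤ A and the acute solution is unique)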